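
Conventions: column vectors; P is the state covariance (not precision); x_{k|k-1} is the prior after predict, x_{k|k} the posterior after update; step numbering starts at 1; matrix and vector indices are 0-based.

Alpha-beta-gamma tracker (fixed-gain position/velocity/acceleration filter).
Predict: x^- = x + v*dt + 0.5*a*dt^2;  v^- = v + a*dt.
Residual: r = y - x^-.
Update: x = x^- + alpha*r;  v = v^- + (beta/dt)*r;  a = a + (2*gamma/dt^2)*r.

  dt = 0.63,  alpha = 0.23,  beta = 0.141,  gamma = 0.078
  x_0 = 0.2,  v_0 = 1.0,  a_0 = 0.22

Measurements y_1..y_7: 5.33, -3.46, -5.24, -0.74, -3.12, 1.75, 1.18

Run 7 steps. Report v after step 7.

step 1: x_pred=0.8737  r=4.4563  x^+=1.8986  v^+=2.1360  a^+=1.9715
step 2: x_pred=3.6355  r=-7.0955  x^+=2.0036  v^+=1.7900  a^+=-0.8173
step 3: x_pred=2.9691  r=-8.2091  x^+=1.0810  v^+=-0.5622  a^+=-4.0439
step 4: x_pred=-0.0757  r=-0.6643  x^+=-0.2285  v^+=-3.2585  a^+=-4.3050
step 5: x_pred=-3.1357  r=0.0157  x^+=-3.1321  v^+=-5.9671  a^+=-4.2988
step 6: x_pred=-7.7444  r=9.4944  x^+=-5.5607  v^+=-6.5504  a^+=-0.5671
step 7: x_pred=-9.8000  r=10.9800  x^+=-7.2746  v^+=-4.4502  a^+=3.7486

v_post = -4.4502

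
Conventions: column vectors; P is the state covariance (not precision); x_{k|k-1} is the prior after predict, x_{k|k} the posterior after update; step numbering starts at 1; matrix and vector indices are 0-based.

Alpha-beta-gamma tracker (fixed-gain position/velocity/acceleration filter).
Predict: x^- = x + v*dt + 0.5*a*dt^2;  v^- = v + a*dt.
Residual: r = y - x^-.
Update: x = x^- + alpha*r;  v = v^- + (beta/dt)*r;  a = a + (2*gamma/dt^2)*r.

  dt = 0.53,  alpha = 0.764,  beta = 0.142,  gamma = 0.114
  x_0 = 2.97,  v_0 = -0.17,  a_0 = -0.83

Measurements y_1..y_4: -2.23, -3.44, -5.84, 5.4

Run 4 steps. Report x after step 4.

x_post = 1.6212

step 1: x_pred=2.7633  r=-4.9933  x^+=-1.0516  v^+=-1.9477  a^+=-4.8830
step 2: x_pred=-2.7697  r=-0.6703  x^+=-3.2818  v^+=-4.7153  a^+=-5.4270
step 3: x_pred=-6.5431  r=0.7031  x^+=-6.0059  v^+=-7.4032  a^+=-4.8563
step 4: x_pred=-10.6117  r=16.0117  x^+=1.6212  v^+=-5.6872  a^+=8.1400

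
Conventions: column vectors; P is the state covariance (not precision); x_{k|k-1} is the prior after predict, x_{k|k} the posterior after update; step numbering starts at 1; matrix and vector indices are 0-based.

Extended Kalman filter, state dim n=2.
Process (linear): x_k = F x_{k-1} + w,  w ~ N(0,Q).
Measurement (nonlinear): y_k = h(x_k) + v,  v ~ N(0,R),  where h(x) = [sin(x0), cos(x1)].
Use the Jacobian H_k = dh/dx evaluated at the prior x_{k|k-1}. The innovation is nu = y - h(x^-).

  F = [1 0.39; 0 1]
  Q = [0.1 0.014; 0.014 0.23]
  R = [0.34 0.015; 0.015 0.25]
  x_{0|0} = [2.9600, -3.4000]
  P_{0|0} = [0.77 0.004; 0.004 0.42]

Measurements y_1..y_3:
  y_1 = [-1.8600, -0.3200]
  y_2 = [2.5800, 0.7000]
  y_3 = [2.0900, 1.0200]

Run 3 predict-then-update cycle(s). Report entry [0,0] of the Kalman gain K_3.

step 1: x^-=[1.6340, -3.4000]  P^-=[0.9370 0.1818; 0.1818 0.6500]  H_jac=[-0.0632 0.0000; 0.0000 -0.2555]  S=[0.3437 0.0179; 0.0179 0.2924]  K=[-0.1644 -0.1488; -0.0038 -0.5677]  nu=[-2.8580, 0.6468]  x^+=[2.0077, -3.7564]  P^+=[0.9204 0.1552; 0.1552 0.5557]
step 2: x^-=[0.5427, -3.7564]  P^-=[1.2259 0.3859; 0.3859 0.7857]  H_jac=[0.8563 0.0000; 0.0000 -0.5768]  S=[1.2390 -0.1756; -0.1756 0.5114]  K=[0.8258 -0.1517; 0.1483 -0.8352]  nu=[2.0636, 1.5169]  x^+=[2.0167, -4.7172]  P^+=[0.3252 0.0443; 0.0443 0.3581]
step 3: x^-=[0.1770, -4.7172]  P^-=[0.5142 0.1979; 0.1979 0.5881]  H_jac=[0.9844 0.0000; 0.0000 -1.0000]  S=[0.8383 -0.1798; -0.1798 0.8381]  K=[0.5799 -0.1117; 0.0858 -0.6833]  nu=[1.9139, 1.0152]  x^+=[1.1734, -5.2466]  P^+=[0.1986 0.0192; 0.0192 0.1695]

K[0,0] = 0.5799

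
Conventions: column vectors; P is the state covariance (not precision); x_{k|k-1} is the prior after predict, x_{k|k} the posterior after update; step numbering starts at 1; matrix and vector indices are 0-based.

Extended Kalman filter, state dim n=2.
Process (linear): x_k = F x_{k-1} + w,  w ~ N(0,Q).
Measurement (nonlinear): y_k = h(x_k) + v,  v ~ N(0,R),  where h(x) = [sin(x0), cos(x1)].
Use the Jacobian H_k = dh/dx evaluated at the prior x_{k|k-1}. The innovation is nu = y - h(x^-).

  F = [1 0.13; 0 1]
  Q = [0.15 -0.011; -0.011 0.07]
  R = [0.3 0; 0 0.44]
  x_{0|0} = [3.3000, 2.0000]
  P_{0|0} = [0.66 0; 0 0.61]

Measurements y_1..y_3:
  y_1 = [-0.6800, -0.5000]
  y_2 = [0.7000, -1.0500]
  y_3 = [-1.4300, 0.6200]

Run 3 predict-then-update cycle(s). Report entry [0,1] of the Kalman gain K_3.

step 1: x^-=[3.5600, 2.0000]  P^-=[0.8203 0.0683; 0.0683 0.6800]  H_jac=[-0.9137 0.0000; 0.0000 -0.9093]  S=[0.9849 0.0567; 0.0567 1.0022]  K=[-0.7600 -0.0189; -0.0279 -0.6154]  nu=[-0.2737, -0.0839]  x^+=[3.7696, 2.0592]  P^+=[0.2495 0.0092; 0.0092 0.2978]
step 2: x^-=[4.0373, 2.0592]  P^-=[0.4069 0.0369; 0.0369 0.3678]  H_jac=[-0.6250 0.0000; 0.0000 -0.8831]  S=[0.4589 0.0204; 0.0204 0.7268]  K=[-0.5528 -0.0293; -0.0304 -0.4460]  nu=[1.4806, -0.5807]  x^+=[3.2358, 2.2732]  P^+=[0.2654 0.0146; 0.0146 0.2222]
step 3: x^-=[3.5313, 2.2732]  P^-=[0.4229 0.0325; 0.0325 0.2922]  H_jac=[-0.9250 0.0000; 0.0000 -0.7633]  S=[0.6619 0.0229; 0.0229 0.6103]  K=[-0.5904 -0.0184; -0.0328 -0.3643]  nu=[-1.0501, 1.2660]  x^+=[4.1279, 1.8464]  P^+=[0.1915 0.0106; 0.0106 0.2100]

K[0,1] = -0.0184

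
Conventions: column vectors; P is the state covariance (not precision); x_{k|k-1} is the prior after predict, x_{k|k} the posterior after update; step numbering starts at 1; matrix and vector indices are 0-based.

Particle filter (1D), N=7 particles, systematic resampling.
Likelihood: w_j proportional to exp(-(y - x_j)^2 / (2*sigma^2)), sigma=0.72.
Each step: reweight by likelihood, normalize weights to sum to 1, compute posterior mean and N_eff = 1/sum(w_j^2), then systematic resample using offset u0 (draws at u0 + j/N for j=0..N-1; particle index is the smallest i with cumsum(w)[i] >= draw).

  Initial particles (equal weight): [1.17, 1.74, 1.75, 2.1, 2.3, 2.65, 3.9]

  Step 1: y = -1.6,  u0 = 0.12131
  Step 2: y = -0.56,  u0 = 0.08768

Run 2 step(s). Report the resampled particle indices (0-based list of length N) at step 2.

resampled_idx = [0, 1, 2, 3, 4, 4, 5]

step 1: w=[0.9336, 0.0325, 0.0304, 0.0028, 0.0007, 0.0000, 0.0000]  mean=1.2096  Neff=1.1447  idx=[0, 0, 0, 0, 0, 0, 2]
step 2: w=[0.1638, 0.1638, 0.1638, 0.1638, 0.1638, 0.1638, 0.0171]  mean=1.1799  Neff=6.1993  idx=[0, 1, 2, 3, 4, 4, 5]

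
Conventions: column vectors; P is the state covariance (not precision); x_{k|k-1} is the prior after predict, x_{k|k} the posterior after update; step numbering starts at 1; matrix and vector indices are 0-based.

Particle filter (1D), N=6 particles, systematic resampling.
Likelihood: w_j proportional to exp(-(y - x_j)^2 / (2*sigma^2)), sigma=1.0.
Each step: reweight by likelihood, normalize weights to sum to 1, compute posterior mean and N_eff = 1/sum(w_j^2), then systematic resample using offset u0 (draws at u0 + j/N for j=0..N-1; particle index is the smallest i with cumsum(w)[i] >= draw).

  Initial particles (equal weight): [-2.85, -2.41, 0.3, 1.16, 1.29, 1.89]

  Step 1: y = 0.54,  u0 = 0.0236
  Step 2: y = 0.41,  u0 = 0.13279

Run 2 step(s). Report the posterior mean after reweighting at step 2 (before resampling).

step 1: w=[0.0011, 0.0043, 0.3272, 0.2779, 0.2542, 0.1354]  mean=0.9907  Neff=3.7425  idx=[2, 2, 3, 3, 4, 4]
step 2: w=[0.2047, 0.2047, 0.1555, 0.1555, 0.1398, 0.1398]  mean=0.8443  Neff=5.8393  idx=[0, 1, 2, 3, 4, 5]

post_mean = 0.8443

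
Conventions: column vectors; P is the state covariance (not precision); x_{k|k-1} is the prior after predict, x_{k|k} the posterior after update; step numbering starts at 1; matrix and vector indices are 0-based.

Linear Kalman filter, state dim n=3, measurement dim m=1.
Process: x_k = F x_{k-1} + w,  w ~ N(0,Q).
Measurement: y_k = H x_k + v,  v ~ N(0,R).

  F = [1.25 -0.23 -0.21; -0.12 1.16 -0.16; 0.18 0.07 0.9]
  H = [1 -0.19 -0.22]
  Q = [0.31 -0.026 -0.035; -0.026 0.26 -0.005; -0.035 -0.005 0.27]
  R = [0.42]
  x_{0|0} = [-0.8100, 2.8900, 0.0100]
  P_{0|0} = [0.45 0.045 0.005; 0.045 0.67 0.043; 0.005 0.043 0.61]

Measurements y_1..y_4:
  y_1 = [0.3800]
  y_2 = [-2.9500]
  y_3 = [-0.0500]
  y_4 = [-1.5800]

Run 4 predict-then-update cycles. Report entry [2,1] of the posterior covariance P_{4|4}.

P_post[2,1] = -0.3899

step 1: x^-=[-1.6793, 3.4480, 0.0655]  P^-=[1.0511 -0.1950 -0.0618; -0.1950 1.1554 0.0046; -0.0618 0.0046 0.7901]  S=[1.6528]  K=[0.6666; -0.2514; -0.1431]  nu=[2.7288]  x^+=[0.1398, 2.7619, -0.3251]  P^+=[0.3166 0.0820 0.0958; 0.0820 1.0509 -0.0549; 0.0958 -0.0549 0.7563]
step 2: x^-=[-0.3922, 3.2390, -0.0741]  P^-=[0.7909 -0.2127 -0.0035; -0.2127 1.6992 -0.0888; -0.0035 -0.0888 0.9242]  S=[1.3919]  K=[0.5978; -0.3707; -0.1364]  nu=[-1.9587]  x^+=[-1.5631, 3.9651, 0.1932]  P^+=[0.2935 0.0958 0.1101; 0.0958 1.5079 -0.1592; 0.1101 -0.1592 0.8983]
step 3: x^-=[-2.9065, 4.7562, 0.1701]  P^-=[0.7597 -0.2870 -0.0036; -0.2870 2.3529 -0.1785; -0.0036 -0.1785 1.0325]  S=[1.4104]  K=[0.5779; -0.4926; -0.1396]  nu=[3.7976]  x^+=[-0.7118, 2.8856, -0.3600]  P^+=[0.2887 0.1145 0.1101; 0.1145 2.0107 -0.2755; 0.1101 -0.2755 1.0050]
step 4: x^-=[-1.4779, 3.4903, -0.2502]  P^-=[0.7615 -0.3650 -0.0063; -0.3650 3.0701 -0.2694; -0.0063 -0.2694 1.1071]  S=[1.4649]  K=[0.5681; -0.6069; -0.1356]  nu=[0.5060]  x^+=[-1.1904, 3.1832, -0.3188]  P^+=[0.2887 0.1401 0.1066; 0.1401 2.5304 -0.3899; 0.1066 -0.3899 1.0802]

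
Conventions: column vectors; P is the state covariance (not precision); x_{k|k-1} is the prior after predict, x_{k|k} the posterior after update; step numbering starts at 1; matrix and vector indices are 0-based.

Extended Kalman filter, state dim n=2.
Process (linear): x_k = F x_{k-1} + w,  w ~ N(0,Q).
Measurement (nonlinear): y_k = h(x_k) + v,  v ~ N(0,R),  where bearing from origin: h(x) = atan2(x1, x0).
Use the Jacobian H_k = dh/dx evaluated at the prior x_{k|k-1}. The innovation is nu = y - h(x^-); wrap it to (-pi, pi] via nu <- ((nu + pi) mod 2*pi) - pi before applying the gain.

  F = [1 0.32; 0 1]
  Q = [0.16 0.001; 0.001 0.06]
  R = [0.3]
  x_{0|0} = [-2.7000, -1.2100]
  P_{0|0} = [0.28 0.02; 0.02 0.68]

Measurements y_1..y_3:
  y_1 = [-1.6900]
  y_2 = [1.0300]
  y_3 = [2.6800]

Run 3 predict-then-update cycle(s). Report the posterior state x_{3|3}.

step 1: x^-=[-3.0872, -1.2100]  P^-=[0.5224 0.2386; 0.2386 0.7400]  H_jac=[0.1101 -0.2808]  S=[0.3499]  K=[-0.0272; -0.5187]  nu=[1.0781]  x^+=[-3.1165, -1.7692]  P^+=[0.5222 0.2337; 0.2337 0.6458]
step 2: x^-=[-3.6826, -1.7692]  P^-=[0.8979 0.4413; 0.4413 0.7058]  H_jac=[0.1060 -0.2206]  S=[0.3238]  K=[-0.0068; -0.3365]  nu=[-2.5595]  x^+=[-3.6652, -0.9081]  P^+=[0.8978 0.4406; 0.4406 0.6692]
step 3: x^-=[-3.9558, -0.9081]  P^-=[1.4083 0.6557; 0.6557 0.7292]  H_jac=[0.0551 -0.2401]  S=[0.3290]  K=[-0.2427; -0.4224]  nu=[-0.6872]  x^+=[-3.7890, -0.6178]  P^+=[1.3890 0.6220; 0.6220 0.6705]

x_post = [-3.7890, -0.6178]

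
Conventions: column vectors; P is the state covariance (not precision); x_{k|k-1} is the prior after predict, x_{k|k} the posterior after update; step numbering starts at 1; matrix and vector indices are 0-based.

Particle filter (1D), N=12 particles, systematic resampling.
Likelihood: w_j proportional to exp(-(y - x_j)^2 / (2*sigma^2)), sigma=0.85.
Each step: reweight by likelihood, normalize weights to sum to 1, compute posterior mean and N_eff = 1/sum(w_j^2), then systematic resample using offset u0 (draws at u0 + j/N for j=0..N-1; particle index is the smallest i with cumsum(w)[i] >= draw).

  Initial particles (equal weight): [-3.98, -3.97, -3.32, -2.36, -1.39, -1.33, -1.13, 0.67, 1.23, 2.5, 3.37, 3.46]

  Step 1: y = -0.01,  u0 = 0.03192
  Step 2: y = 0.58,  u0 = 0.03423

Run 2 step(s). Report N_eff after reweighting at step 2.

step 1: w=[0.0000, 0.0000, 0.0002, 0.0105, 0.1278, 0.1430, 0.2005, 0.3468, 0.1648, 0.0061, 0.0002, 0.0001]  mean=-0.1687  Neff=4.4534  idx=[4, 4, 5, 6, 6, 6, 7, 7, 7, 7, 8, 8]
step 2: w=[0.0112, 0.0112, 0.0132, 0.0217, 0.0217, 0.0217, 0.1635, 0.1635, 0.1635, 0.1635, 0.1227, 0.1227]  mean=0.6176  Neff=7.2032  idx=[2, 6, 6, 7, 7, 8, 8, 9, 9, 10, 10, 11]

N_eff = 7.2032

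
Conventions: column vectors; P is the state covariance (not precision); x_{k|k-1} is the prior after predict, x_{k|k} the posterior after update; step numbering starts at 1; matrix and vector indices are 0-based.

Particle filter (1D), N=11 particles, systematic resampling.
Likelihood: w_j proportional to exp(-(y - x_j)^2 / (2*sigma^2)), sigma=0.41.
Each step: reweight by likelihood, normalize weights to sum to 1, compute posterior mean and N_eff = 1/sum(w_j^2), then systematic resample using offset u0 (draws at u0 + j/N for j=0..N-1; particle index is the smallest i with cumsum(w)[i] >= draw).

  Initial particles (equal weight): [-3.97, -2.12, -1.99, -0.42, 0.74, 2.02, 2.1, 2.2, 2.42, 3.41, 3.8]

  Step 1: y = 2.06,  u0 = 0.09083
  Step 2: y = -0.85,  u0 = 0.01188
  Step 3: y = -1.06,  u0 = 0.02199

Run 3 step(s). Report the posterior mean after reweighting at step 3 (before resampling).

post_mean = 2.0238

step 1: w=[0.0000, 0.0000, 0.0000, 0.0000, 0.0015, 0.2746, 0.2746, 0.2603, 0.1877, 0.0012, 0.0000]  mean=2.1637  Neff=3.9400  idx=[5, 5, 5, 6, 6, 6, 7, 7, 8, 8, 9]
step 2: w=[0.2607, 0.2607, 0.2607, 0.0653, 0.0653, 0.0653, 0.0110, 0.0110, 0.0002, 0.0002, 0.0000]  mean=2.0397  Neff=4.6116  idx=[0, 0, 0, 1, 1, 1, 2, 2, 2, 3, 5]
step 3: w=[0.1058, 0.1058, 0.1058, 0.1058, 0.1058, 0.1058, 0.1058, 0.1058, 0.1058, 0.0240, 0.0240]  mean=2.0238  Neff=9.8170  idx=[0, 1, 1, 2, 3, 4, 5, 6, 7, 7, 8]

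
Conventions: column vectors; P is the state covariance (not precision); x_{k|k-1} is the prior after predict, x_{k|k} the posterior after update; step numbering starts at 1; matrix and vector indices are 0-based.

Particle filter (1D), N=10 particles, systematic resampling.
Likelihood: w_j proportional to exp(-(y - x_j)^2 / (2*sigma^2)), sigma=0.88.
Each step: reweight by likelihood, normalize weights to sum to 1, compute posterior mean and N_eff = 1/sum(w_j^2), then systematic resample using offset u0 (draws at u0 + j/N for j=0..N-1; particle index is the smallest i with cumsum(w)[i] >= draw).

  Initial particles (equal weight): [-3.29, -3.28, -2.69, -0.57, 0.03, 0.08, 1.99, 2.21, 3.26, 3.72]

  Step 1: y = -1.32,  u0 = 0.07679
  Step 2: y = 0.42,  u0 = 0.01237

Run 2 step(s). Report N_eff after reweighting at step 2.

N_eff = 7.4736

step 1: w=[0.0466, 0.0478, 0.1701, 0.3974, 0.1762, 0.1612, 0.0005, 0.0002, 0.0000, 0.0000]  mean=-0.9748  Neff=4.0267  idx=[1, 2, 3, 3, 3, 3, 4, 4, 5, 5]
step 2: w=[0.0000, 0.0003, 0.0916, 0.0916, 0.0916, 0.0916, 0.1564, 0.1564, 0.1601, 0.1601]  mean=-0.1749  Neff=7.4736  idx=[2, 3, 4, 5, 6, 6, 7, 8, 8, 9]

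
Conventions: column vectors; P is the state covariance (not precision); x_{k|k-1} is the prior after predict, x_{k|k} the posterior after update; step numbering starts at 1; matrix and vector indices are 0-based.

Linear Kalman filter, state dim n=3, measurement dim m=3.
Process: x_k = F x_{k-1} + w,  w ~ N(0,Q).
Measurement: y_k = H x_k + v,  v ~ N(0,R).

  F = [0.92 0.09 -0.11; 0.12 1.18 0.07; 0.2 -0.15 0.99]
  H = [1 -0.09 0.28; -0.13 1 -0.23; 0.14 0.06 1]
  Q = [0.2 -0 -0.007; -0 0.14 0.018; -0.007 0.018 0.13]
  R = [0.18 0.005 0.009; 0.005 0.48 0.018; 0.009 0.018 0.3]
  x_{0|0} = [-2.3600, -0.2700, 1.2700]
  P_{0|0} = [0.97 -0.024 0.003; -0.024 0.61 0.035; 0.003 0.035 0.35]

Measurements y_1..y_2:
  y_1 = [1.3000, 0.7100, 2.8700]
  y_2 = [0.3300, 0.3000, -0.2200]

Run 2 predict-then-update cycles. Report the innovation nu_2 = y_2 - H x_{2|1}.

step 1: x^-=[-2.3352, -0.5129, 0.8258]  P^-=[1.0249 0.1387 0.1344; 0.1387 1.0041 -0.0067; 0.1344 -0.0067 0.5178]  S=[1.3043 -0.1495 0.4388; -0.1495 1.5039 -0.0696; 0.4388 -0.0696 0.8806]  K=[0.8425 0.0626 -0.0898; 0.0800 0.6691 0.0958; 0.0047 -0.0670 0.6012]  nu=[3.3578, 1.1093, 2.4019]  x^+=[0.3475, 0.7282, 2.2114]  P^+=[0.1676 0.0442 -0.0443; 0.0442 0.3326 0.0154; -0.0443 0.0154 0.1845]
step 2: x^-=[0.1419, 1.0558, 2.1496]  P^-=[0.3627 0.0967 -0.0439; 0.0967 0.6207 -0.0025; -0.0439 -0.0025 0.3002]  S=[0.5295 -0.0086 0.0997; -0.0086 1.0961 -0.0030; 0.0997 -0.0030 0.5986]  K=[0.6632 0.0594 -0.0889; 0.0714 0.5561 0.0715; -0.0175 -0.0589 0.4937]  nu=[-0.3188, -0.2429, -2.4528]  x^+=[0.1341, 0.7225, 0.9586]  P^+=[0.1337 0.0382 -0.0406; 0.0382 0.2759 0.0102; -0.0406 0.0102 0.1520]

innov = [-0.3188, -0.2429, -2.4528]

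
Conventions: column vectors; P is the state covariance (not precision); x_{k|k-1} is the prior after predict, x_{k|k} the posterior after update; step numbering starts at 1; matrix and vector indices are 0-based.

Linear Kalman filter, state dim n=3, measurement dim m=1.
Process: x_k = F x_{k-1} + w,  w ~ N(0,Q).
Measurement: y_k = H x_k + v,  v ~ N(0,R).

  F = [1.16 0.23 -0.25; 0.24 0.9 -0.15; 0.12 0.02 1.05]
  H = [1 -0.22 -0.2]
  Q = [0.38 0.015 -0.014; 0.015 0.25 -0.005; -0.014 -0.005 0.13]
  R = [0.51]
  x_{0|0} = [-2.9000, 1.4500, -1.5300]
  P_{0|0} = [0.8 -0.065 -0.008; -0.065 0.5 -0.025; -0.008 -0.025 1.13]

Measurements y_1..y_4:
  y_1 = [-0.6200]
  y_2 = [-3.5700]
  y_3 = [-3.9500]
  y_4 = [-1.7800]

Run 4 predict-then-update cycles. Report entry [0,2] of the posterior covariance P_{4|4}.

P_post[0,2] = 0.1536

step 1: x^-=[-2.6480, 0.8385, -1.9255]  P^-=[1.5264 0.3205 -0.2157; 0.3205 0.7058 -0.1837; -0.2157 -0.1837 1.3842]  S=[2.0550]  K=[0.7294; 0.0983; -0.2200]  nu=[1.8274]  x^+=[-1.3150, 1.0181, -2.3275]  P^+=[0.4329 0.1732 0.1141; 0.1732 0.6859 -0.1393; 0.1141 -0.1393 1.2847]
step 2: x^-=[-0.7094, 0.9498, -2.5813]  P^-=[1.1214 0.5255 -0.1764; 0.5255 0.9636 -0.2675; -0.1764 -0.2675 1.5766]  S=[1.5569]  K=[0.6687; 0.2357; -0.2780]  nu=[-3.1679]  x^+=[-2.8277, 0.2031, -1.7005]  P^+=[0.4253 0.2801 0.1131; 0.2801 0.8771 -0.1654; 0.1131 -0.1654 1.4563]
step 3: x^-=[-2.8083, -0.2408, -2.1208]  P^-=[1.1925 0.6939 -0.2236; 0.6939 1.1753 -0.3041; -0.2236 -0.3041 1.7649]  S=[1.5874]  K=[0.6833; 0.3126; -0.3211]  nu=[-1.6189]  x^+=[-3.9144, -0.7468, -1.6010]  P^+=[0.4515 0.3549 0.1246; 0.3549 1.0202 -0.1448; 0.1246 -0.1448 1.6012]
step 4: x^-=[-4.3122, -1.3714, -2.1657]  P^-=[1.2753 0.8104 -0.2349; 0.8104 1.3218 -0.2930; -0.2349 -0.2930 1.9293]  S=[1.6380]  K=[0.6984; 0.3530; -0.3396]  nu=[1.7973]  x^+=[-3.0570, -0.7369, -2.7762]  P^+=[0.4763 0.4066 0.1536; 0.4066 1.1177 -0.0966; 0.1536 -0.0966 1.7404]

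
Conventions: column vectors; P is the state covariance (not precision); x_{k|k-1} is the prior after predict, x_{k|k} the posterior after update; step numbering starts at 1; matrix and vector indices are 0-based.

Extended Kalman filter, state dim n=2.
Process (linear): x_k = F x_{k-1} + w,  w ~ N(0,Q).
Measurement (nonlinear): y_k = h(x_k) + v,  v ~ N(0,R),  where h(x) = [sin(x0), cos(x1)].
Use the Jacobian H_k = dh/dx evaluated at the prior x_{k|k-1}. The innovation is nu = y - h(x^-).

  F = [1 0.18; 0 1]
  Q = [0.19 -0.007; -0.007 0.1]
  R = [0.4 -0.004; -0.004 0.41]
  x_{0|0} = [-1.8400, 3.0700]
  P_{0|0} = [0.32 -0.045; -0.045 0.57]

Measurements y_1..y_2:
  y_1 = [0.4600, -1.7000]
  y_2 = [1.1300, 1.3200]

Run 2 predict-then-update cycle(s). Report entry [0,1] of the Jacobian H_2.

step 1: x^-=[-1.2874, 3.0700]  P^-=[0.5123 0.0506; 0.0506 0.6700]  H_jac=[0.2796 0.0000; 0.0000 -0.0715]  S=[0.4401 -0.0050; -0.0050 0.4134]  K=[0.3255 -0.0048; 0.0308 -0.1155]  nu=[1.4201, -0.7026]  x^+=[-0.8218, 3.1950]  P^+=[0.4656 0.0458; 0.0458 0.6640]
step 2: x^-=[-0.2468, 3.1950]  P^-=[0.6936 0.1583; 0.1583 0.7640]  H_jac=[0.9697 0.0000; 0.0000 0.0534]  S=[1.0522 0.0042; 0.0042 0.4122]  K=[0.6392 0.0140; 0.1455 0.0974]  nu=[1.3743, 2.3186]  x^+=[0.6641, 3.6208]  P^+=[0.2636 0.0596; 0.0596 0.7377]

H_jac[0,1] = 0.0000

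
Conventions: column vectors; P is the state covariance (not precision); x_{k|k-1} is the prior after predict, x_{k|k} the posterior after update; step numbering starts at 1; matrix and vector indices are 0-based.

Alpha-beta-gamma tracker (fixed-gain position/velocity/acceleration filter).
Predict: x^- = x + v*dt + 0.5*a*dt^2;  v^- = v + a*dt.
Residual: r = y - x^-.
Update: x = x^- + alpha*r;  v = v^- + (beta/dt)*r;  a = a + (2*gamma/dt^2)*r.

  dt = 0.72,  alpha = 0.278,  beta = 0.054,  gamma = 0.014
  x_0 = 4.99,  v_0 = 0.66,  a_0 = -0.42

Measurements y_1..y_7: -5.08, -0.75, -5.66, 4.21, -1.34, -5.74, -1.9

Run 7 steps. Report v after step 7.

v_post = -4.1463

step 1: x_pred=5.3563  r=-10.4363  x^+=2.4550  v^+=-0.4251  a^+=-0.9837
step 2: x_pred=1.8940  r=-2.6440  x^+=1.1589  v^+=-1.3317  a^+=-1.1265
step 3: x_pred=-0.0919  r=-5.5681  x^+=-1.6398  v^+=-2.5604  a^+=-1.4272
step 4: x_pred=-3.8532  r=8.0632  x^+=-1.6116  v^+=-2.9832  a^+=-0.9917
step 5: x_pred=-4.0166  r=2.6766  x^+=-3.2725  v^+=-3.4965  a^+=-0.8472
step 6: x_pred=-6.0096  r=0.2696  x^+=-5.9347  v^+=-4.0863  a^+=-0.8326
step 7: x_pred=-9.0926  r=7.1926  x^+=-7.0931  v^+=-4.1463  a^+=-0.4441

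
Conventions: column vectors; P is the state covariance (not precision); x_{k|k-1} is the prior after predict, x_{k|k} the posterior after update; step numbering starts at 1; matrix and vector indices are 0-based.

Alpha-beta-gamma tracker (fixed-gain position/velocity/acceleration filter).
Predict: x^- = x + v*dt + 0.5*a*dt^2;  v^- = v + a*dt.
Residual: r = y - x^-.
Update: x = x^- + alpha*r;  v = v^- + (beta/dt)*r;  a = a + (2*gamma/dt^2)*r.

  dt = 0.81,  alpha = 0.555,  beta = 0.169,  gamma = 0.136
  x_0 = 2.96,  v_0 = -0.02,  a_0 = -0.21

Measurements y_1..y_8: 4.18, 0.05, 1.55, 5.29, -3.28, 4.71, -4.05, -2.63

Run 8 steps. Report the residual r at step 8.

resid = -0.4191

step 1: x_pred=2.8749  r=1.3051  x^+=3.5992  v^+=0.0822  a^+=0.3311
step 2: x_pred=3.7744  r=-3.7244  x^+=1.7074  v^+=-0.4267  a^+=-1.2130
step 3: x_pred=0.9638  r=0.5862  x^+=1.2891  v^+=-1.2869  a^+=-0.9700
step 4: x_pred=-0.0715  r=5.3615  x^+=2.9041  v^+=-0.9540  a^+=1.2527
step 5: x_pred=2.5424  r=-5.8224  x^+=-0.6890  v^+=-1.1540  a^+=-1.1610
step 6: x_pred=-2.0047  r=6.7147  x^+=1.7220  v^+=-0.6935  a^+=1.6227
step 7: x_pred=1.6925  r=-5.7425  x^+=-1.4946  v^+=-0.5773  a^+=-0.7580
step 8: x_pred=-2.2109  r=-0.4191  x^+=-2.4435  v^+=-1.2787  a^+=-0.9318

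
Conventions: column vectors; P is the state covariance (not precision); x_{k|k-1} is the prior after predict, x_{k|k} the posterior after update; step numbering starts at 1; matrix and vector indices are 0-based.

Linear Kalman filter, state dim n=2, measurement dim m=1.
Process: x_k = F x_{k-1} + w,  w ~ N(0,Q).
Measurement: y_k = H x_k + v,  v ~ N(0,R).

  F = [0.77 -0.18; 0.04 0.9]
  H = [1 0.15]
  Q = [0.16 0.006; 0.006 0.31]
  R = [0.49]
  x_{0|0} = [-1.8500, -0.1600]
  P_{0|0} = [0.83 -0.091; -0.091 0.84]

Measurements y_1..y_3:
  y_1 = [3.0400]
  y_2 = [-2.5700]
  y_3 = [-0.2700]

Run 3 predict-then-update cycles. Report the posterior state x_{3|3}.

x_post = [-0.3916, 0.0733]

step 1: x^-=[-1.3957, -0.2180]  P^-=[0.7045 -0.1669; -0.1669 0.9852]  S=[1.1666]  K=[0.5825; -0.0164]  nu=[4.4684]  x^+=[1.2069, -0.2913]  P^+=[0.3088 -0.1558; -0.1558 0.9849]
step 2: x^-=[0.9818, -0.2139]  P^-=[0.4182 -0.2509; -0.2509 1.0970]  S=[0.8576]  K=[0.4437; -0.1006]  nu=[-3.5197]  x^+=[-0.5800, 0.1403]  P^+=[0.2493 -0.2126; -0.2126 1.0883]
step 3: x^-=[-0.4718, 0.1031]  P^-=[0.4020 -0.3084; -0.3084 1.1766]  S=[0.8260]  K=[0.4307; -0.1597]  nu=[0.1864]  x^+=[-0.3916, 0.0733]  P^+=[0.2488 -0.2516; -0.2516 1.1556]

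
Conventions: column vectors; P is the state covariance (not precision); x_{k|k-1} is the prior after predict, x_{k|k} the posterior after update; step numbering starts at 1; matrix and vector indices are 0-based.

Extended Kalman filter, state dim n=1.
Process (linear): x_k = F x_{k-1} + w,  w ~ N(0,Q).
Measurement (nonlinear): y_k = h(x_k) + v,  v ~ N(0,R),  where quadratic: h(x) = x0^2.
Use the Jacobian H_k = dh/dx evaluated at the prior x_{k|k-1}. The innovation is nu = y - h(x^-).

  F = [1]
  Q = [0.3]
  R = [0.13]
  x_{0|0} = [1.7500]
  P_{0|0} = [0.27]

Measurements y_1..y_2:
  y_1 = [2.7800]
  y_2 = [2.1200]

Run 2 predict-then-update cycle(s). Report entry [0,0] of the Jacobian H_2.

step 1: x^-=[1.7500]  P^-=[0.5700]  H_jac=[3.5000]  S=[7.1125]  K=[0.2805]  nu=[-0.2825]  x^+=[1.6708]  P^+=[0.0104]
step 2: x^-=[1.6708]  P^-=[0.3104]  H_jac=[3.3415]  S=[3.5961]  K=[0.2884]  nu=[-0.6714]  x^+=[1.4771]  P^+=[0.0112]

H_jac[0,0] = 3.3415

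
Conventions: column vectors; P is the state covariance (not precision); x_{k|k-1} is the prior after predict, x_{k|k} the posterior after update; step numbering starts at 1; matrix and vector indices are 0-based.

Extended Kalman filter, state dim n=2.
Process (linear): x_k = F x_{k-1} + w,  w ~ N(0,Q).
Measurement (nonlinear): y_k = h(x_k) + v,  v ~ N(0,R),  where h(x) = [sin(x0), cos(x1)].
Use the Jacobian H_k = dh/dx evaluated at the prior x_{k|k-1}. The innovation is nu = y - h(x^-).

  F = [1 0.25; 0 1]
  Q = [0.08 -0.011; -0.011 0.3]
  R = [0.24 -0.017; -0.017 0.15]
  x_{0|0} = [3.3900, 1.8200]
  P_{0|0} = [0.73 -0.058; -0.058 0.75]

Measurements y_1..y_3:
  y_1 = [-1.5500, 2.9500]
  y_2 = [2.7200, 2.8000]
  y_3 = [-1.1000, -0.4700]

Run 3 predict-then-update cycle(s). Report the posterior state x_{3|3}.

step 1: x^-=[3.8450, 1.8200]  P^-=[0.8279 0.1185; 0.1185 1.0500]  H_jac=[-0.7626 0.0000; 0.0000 -0.9691]  S=[0.7215 0.0706; 0.0706 1.1361]  K=[-0.8705 -0.0470; -0.0379 -0.8933]  nu=[-0.9032, 3.1966]  x^+=[4.4809, -1.0013]  P^+=[0.2729 -0.0080; -0.0080 0.1376]
step 2: x^-=[4.2306, -1.0013]  P^-=[0.3575 0.0154; 0.0154 0.4376]  H_jac=[-0.4633 0.0000; 0.0000 0.8422]  S=[0.3168 -0.0230; -0.0230 0.4604]  K=[-0.5228 0.0020; 0.0358 0.8023]  nu=[3.6062, 2.2608]  x^+=[2.3500, 0.9415]  P^+=[0.2709 0.0109; 0.0109 0.1422]
step 3: x^-=[2.5853, 0.9415]  P^-=[0.3652 0.0355; 0.0355 0.4422]  H_jac=[-0.8492 0.0000; 0.0000 -0.8084]  S=[0.5034 0.0073; 0.0073 0.4390]  K=[-0.6153 -0.0550; -0.0480 -0.8135]  nu=[-1.6280, -1.0586]  x^+=[3.6453, 1.8807]  P^+=[0.1728 -0.0027; -0.0027 0.1499]

x_post = [3.6453, 1.8807]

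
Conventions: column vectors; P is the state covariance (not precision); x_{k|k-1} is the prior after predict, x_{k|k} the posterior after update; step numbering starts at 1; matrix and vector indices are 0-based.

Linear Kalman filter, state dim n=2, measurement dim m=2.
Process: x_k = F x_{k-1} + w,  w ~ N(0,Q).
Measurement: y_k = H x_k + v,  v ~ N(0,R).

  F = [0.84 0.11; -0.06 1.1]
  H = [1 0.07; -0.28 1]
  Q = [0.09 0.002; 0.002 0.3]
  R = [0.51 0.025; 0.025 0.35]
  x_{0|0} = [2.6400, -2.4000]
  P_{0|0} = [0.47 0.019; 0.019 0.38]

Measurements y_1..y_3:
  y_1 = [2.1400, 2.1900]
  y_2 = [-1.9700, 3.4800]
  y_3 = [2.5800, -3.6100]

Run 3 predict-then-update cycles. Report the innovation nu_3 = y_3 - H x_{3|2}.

innov = [1.9184, -6.1417]

step 1: x^-=[1.9536, -2.7984]  P^-=[0.4297 0.0417; 0.0417 0.7590]  S=[0.9493 -0.0013; -0.0013 1.1193]  K=[0.4557 -0.0697; 0.1008 0.6678]  nu=[0.3823, 5.5354]  x^+=[1.7420, 0.9365]  P^+=[0.2271 0.0506; 0.0506 0.2504]
step 2: x^-=[1.5663, 0.9256]  P^-=[0.2626 0.0673; 0.0673 0.5971]  S=[0.7850 0.0592; 0.0592 0.9300]  K=[0.3427 -0.0286; 0.0925 0.6159]  nu=[-3.6011, 2.9930]  x^+=[0.2466, 2.4359]  P^+=[0.1708 0.0464; 0.0464 0.2309]
step 3: x^-=[0.4751, 2.6647]  P^-=[0.2219 0.0639; 0.0639 0.5738]  S=[0.7437 0.0657; 0.0657 0.9055]  K=[0.3062 -0.0203; 0.0863 0.6077]  nu=[1.9184, -6.1417]  x^+=[1.1870, -0.9024]  P^+=[0.1526 0.0433; 0.0433 0.2270]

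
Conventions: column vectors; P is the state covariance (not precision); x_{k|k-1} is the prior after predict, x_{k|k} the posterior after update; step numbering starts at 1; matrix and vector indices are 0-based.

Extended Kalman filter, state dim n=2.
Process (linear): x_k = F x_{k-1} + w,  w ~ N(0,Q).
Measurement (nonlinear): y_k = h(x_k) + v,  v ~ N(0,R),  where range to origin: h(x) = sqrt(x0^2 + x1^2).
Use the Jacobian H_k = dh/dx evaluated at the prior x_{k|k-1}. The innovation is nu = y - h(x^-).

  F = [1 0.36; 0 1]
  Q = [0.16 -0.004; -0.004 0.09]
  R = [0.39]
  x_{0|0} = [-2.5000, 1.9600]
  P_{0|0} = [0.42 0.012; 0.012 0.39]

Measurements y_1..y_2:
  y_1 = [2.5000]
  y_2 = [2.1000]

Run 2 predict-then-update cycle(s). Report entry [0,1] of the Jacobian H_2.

H_jac[0,1] = 0.8776

step 1: x^-=[-1.7944, 1.9600]  P^-=[0.6392 0.1484; 0.1484 0.4800]  H_jac=[-0.6753 0.7376]  S=[0.7948]  K=[-0.4054; 0.3194]  nu=[-0.1573]  x^+=[-1.7306, 1.9097]  P^+=[0.5086 0.2513; 0.2513 0.3989]
step 2: x^-=[-1.0431, 1.9097]  P^-=[0.9012 0.3909; 0.3909 0.4889]  H_jac=[-0.4794 0.8776]  S=[0.6448]  K=[-0.1379; 0.3749]  nu=[-0.0761]  x^+=[-1.0326, 1.8812]  P^+=[0.8890 0.4242; 0.4242 0.3983]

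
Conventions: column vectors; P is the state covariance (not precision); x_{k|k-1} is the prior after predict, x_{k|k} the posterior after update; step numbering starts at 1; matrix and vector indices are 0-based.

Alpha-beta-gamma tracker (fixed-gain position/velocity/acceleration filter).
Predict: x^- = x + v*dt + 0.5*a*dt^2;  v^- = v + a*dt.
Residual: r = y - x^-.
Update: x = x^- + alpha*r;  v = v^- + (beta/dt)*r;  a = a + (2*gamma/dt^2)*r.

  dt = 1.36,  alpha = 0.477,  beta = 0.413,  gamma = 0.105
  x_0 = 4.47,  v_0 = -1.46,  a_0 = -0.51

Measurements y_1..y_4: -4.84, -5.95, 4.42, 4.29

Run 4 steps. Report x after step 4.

step 1: x_pred=2.0128  r=-6.8528  x^+=-1.2560  v^+=-4.2346  a^+=-1.2880
step 2: x_pred=-8.2063  r=2.2563  x^+=-7.1300  v^+=-5.3012  a^+=-1.0319
step 3: x_pred=-15.2939  r=19.7139  x^+=-5.8904  v^+=-0.7179  a^+=1.2064
step 4: x_pred=-5.7510  r=10.0410  x^+=-0.9615  v^+=3.9721  a^+=2.3464

x_post = -0.9615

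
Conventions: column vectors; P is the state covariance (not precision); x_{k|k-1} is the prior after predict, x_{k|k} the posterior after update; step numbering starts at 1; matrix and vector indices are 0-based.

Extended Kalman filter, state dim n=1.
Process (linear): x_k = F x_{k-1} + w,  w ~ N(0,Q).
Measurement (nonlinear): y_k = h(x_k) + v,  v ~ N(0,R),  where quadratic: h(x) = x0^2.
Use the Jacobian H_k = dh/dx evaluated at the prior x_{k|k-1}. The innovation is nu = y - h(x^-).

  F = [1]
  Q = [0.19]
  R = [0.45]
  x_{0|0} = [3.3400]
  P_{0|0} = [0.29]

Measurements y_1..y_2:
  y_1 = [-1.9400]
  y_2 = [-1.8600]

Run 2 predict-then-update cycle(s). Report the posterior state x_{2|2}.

step 1: x^-=[3.3400]  P^-=[0.4800]  H_jac=[6.6800]  S=[21.8688]  K=[0.1466]  nu=[-13.0956]  x^+=[1.4199]  P^+=[0.0099]
step 2: x^-=[1.4199]  P^-=[0.1999]  H_jac=[2.8398]  S=[2.0619]  K=[0.2753]  nu=[-3.8762]  x^+=[0.3529]  P^+=[0.0436]

x_post = [0.3529]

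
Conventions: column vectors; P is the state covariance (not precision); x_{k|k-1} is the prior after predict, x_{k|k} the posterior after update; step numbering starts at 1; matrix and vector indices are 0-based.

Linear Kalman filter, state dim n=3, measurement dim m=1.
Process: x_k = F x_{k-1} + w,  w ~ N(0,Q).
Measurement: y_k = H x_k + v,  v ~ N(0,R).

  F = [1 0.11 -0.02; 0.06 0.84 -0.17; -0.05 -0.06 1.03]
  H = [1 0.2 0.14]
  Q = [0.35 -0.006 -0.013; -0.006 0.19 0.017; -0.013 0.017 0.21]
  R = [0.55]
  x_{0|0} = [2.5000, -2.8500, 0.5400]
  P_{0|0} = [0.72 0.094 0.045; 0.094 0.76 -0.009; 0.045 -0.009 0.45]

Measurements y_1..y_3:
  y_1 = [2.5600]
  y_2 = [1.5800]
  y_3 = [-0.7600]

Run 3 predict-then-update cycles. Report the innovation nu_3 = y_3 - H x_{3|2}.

innov = [-2.4268]

step 1: x^-=[2.1757, -2.3358, 0.6022]  P^-=[1.0983 0.1811 -0.0241; 0.1811 0.7530 -0.1113; -0.0241 -0.1113 0.6890]  S=[1.7514]  K=[0.6459; 0.1805; 0.0286]  nu=[0.7672]  x^+=[2.6712, -2.1973, 0.6242]  P^+=[0.3677 -0.0230 -0.0565; -0.0230 0.6959 -0.1203; -0.0565 -0.1203 0.6875]
step 2: x^-=[2.4170, -1.7916, 0.6412]  P^-=[0.7241 0.0771 -0.1206; 0.0771 0.7354 -0.2478; -0.1206 -0.2478 0.9634]  S=[1.3056]  K=[0.5535; 0.1452; -0.0270]  nu=[-0.5684]  x^+=[2.1024, -1.8741, 0.6565]  P^+=[0.3241 -0.0278 -0.1011; -0.0278 0.7079 -0.2427; -0.1011 -0.2427 0.9624]
step 3: x^-=[1.8831, -1.5597, 0.6836]  P^-=[0.6821 0.0845 -0.1839; 0.0845 0.7871 -0.4065; -0.1839 -0.4065 1.2746]  S=[1.2481]  K=[0.5394; 0.1483; -0.0695]  nu=[-2.4268]  x^+=[0.5740, -1.9195, 0.8522]  P^+=[0.3189 -0.0153 -0.1371; -0.0153 0.7596 -0.3936; -0.1371 -0.3936 1.2686]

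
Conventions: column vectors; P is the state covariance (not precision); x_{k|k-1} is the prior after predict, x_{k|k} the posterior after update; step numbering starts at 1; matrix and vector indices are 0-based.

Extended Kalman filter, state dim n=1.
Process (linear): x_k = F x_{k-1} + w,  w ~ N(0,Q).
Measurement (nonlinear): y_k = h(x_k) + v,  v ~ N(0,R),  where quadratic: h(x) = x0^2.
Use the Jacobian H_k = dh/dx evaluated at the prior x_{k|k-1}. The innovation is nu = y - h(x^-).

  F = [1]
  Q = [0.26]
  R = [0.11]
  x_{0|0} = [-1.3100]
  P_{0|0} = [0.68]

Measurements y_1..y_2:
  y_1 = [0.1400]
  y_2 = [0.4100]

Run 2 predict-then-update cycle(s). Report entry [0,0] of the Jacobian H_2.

H_jac[0,0] = -1.4370

step 1: x^-=[-1.3100]  P^-=[0.9400]  H_jac=[-2.6200]  S=[6.5625]  K=[-0.3753]  nu=[-1.5761]  x^+=[-0.7185]  P^+=[0.0158]
step 2: x^-=[-0.7185]  P^-=[0.2758]  H_jac=[-1.4370]  S=[0.6795]  K=[-0.5832]  nu=[-0.1063]  x^+=[-0.6565]  P^+=[0.0446]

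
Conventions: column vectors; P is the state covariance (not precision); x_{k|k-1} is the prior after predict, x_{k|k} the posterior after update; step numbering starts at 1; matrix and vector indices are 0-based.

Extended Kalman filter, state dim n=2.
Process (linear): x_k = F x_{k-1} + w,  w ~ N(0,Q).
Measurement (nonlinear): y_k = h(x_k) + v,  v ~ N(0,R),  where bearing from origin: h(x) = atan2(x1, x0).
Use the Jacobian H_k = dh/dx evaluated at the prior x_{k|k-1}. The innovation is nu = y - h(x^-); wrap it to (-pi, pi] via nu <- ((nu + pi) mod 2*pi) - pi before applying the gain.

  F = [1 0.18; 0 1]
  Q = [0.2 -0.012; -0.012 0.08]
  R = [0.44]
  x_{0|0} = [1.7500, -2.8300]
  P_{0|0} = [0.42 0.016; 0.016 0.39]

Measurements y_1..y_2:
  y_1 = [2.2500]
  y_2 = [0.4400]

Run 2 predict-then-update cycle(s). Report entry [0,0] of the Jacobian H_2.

step 1: x^-=[1.2406, -2.8300]  P^-=[0.6384 0.0742; 0.0742 0.4700]  H_jac=[0.2964 0.1299]  S=[0.5097]  K=[0.3901; 0.1630]  nu=[-2.8755]  x^+=[0.1188, -3.2986]  P^+=[0.5608 0.0418; 0.0418 0.4565]
step 2: x^-=[-0.4750, -3.2986]  P^-=[0.7907 0.1120; 0.1120 0.5365]  H_jac=[0.2970 -0.0428]  S=[0.5079]  K=[0.4529; 0.0203]  nu=[2.1538]  x^+=[0.5006, -3.2548]  P^+=[0.6865 0.1073; 0.1073 0.5363]

H_jac[0,0] = 0.2970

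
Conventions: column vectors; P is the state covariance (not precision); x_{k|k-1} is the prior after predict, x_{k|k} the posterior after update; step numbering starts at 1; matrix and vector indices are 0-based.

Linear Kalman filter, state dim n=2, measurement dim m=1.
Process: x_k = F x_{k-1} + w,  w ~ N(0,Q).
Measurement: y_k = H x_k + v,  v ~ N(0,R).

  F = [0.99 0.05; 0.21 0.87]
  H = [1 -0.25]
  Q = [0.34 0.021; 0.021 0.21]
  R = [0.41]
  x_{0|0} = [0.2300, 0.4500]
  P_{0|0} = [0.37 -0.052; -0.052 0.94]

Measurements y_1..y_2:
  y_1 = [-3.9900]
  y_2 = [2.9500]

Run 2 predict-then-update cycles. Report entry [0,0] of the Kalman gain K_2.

K[0,0] = 0.5892

step 1: x^-=[0.2502, 0.4398]  P^-=[0.6998 0.0935; 0.0935 0.9188]  S=[1.1205]  K=[0.6037; -0.1216]  nu=[-4.1303]  x^+=[-2.2433, 0.9419]  P^+=[0.2914 0.1757; 0.1757 0.9022]
step 2: x^-=[-2.1737, 0.3484]  P^-=[0.6453 0.2740; 0.2740 0.9700]  S=[0.9789]  K=[0.5892; 0.0322]  nu=[5.2108]  x^+=[0.8966, 0.5163]  P^+=[0.3054 0.2554; 0.2554 0.9690]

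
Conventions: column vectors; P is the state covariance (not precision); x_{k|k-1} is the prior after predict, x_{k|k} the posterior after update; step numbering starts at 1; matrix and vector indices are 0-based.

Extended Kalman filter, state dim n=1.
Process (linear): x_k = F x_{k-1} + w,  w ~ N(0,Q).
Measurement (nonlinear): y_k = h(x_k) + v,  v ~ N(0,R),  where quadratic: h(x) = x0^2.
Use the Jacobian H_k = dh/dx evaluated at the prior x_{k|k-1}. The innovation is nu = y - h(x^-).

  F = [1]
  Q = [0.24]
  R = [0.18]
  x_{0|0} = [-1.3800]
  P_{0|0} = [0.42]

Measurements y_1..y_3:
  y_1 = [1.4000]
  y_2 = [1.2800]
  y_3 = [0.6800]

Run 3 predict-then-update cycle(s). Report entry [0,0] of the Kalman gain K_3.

step 1: x^-=[-1.3800]  P^-=[0.6600]  H_jac=[-2.7600]  S=[5.2076]  K=[-0.3498]  nu=[-0.5044]  x^+=[-1.2036]  P^+=[0.0228]
step 2: x^-=[-1.2036]  P^-=[0.2628]  H_jac=[-2.4071]  S=[1.7028]  K=[-0.3715]  nu=[-0.1686]  x^+=[-1.1409]  P^+=[0.0278]
step 3: x^-=[-1.1409]  P^-=[0.2678]  H_jac=[-2.2819]  S=[1.5743]  K=[-0.3881]  nu=[-0.6217]  x^+=[-0.8996]  P^+=[0.0306]

K[0,0] = -0.3881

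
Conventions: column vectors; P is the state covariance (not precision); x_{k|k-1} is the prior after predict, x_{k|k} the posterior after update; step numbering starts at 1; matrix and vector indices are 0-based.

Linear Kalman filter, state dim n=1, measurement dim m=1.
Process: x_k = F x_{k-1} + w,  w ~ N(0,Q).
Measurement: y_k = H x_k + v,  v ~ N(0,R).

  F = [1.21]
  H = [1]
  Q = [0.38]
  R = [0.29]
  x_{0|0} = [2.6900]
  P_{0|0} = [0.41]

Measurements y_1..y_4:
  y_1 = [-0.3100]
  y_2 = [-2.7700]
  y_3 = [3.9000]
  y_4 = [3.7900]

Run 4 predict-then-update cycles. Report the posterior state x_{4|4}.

step 1: x^-=[3.2549]  P^-=[0.9803]  S=[1.2703]  K=[0.7717]  nu=[-3.5649]  x^+=[0.5039]  P^+=[0.2238]
step 2: x^-=[0.6097]  P^-=[0.7077]  S=[0.9977]  K=[0.7093]  nu=[-3.3797]  x^+=[-1.7876]  P^+=[0.2057]
step 3: x^-=[-2.1630]  P^-=[0.6812]  S=[0.9712]  K=[0.7014]  nu=[6.0630]  x^+=[2.0895]  P^+=[0.2034]
step 4: x^-=[2.5283]  P^-=[0.6778]  S=[0.9678]  K=[0.7004]  nu=[1.2617]  x^+=[3.4119]  P^+=[0.2031]

x_post = [3.4119]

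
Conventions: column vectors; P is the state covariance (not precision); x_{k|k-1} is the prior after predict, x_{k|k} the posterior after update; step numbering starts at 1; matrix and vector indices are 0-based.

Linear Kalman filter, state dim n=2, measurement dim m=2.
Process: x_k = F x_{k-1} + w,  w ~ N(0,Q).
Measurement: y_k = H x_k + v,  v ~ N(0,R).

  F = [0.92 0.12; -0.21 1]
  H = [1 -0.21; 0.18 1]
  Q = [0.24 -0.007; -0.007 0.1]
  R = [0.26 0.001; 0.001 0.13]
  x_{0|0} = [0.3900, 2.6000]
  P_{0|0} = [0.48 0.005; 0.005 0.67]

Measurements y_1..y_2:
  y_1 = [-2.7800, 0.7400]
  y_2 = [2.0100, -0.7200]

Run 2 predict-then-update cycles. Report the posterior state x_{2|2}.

step 1: x^-=[0.6708, 2.5181]  P^-=[0.6570 -0.0149; -0.0149 0.7891]  S=[0.9581 -0.0607; -0.0607 0.9350]  K=[0.6989 0.1560; -0.1357 0.8322]  nu=[-2.9220, -1.8988]  x^+=[-1.6677, 1.3343]  P^+=[0.1795 -0.0113; -0.0113 0.1101]
step 2: x^-=[-1.3741, 1.6846]  P^-=[0.3910 -0.0386; -0.0386 0.2228]  S=[0.6770 -0.0125; -0.0125 0.3515]  K=[0.5916 0.1115; -0.1148 0.6098]  nu=[3.7379, -2.1572]  x^+=[0.5965, -0.0602]  P^+=[0.1514 -0.0122; -0.0122 0.0814]

x_post = [0.5965, -0.0602]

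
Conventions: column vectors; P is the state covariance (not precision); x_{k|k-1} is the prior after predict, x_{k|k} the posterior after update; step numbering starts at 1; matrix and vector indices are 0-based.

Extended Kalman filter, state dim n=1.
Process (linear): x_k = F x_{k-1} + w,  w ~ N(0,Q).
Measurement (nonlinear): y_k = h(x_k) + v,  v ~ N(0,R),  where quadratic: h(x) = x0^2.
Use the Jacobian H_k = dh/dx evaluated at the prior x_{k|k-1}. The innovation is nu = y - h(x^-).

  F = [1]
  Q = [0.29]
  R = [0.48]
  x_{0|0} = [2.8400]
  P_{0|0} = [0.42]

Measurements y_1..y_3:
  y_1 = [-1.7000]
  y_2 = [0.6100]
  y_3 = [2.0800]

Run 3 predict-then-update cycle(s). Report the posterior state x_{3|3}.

step 1: x^-=[2.8400]  P^-=[0.7100]  H_jac=[5.6800]  S=[23.3863]  K=[0.1724]  nu=[-9.7656]  x^+=[1.1560]  P^+=[0.0146]
step 2: x^-=[1.1560]  P^-=[0.3046]  H_jac=[2.3120]  S=[2.1080]  K=[0.3340]  nu=[-0.7263]  x^+=[0.9134]  P^+=[0.0694]
step 3: x^-=[0.9134]  P^-=[0.3594]  H_jac=[1.8267]  S=[1.6792]  K=[0.3909]  nu=[1.2458]  x^+=[1.4004]  P^+=[0.1027]

x_post = [1.4004]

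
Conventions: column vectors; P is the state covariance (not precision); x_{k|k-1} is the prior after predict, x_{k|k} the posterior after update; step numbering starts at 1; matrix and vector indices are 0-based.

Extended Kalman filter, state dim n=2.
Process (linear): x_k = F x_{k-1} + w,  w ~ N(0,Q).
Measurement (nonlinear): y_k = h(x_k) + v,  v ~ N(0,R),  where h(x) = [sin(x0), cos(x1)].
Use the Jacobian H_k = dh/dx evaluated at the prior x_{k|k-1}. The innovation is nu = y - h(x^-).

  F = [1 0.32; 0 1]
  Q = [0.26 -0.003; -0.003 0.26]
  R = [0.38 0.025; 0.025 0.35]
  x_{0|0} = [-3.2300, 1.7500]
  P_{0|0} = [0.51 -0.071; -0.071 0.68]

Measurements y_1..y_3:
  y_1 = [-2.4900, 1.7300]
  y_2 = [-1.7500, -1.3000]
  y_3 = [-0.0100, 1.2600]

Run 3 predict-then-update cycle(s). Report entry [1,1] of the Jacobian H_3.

step 1: x^-=[-2.6700, 1.7500]  P^-=[0.7942 0.1436; 0.1436 0.9400]  H_jac=[-0.8908 0.0000; 0.0000 -0.9840]  S=[1.0103 0.1509; 0.1509 1.2601]  K=[-0.6960 -0.0288; -0.0173 -0.7319]  nu=[-2.0357, 1.9082]  x^+=[-1.3081, 0.3885]  P^+=[0.2977 0.0279; 0.0279 0.2608]
step 2: x^-=[-1.1838, 0.3885]  P^-=[0.6023 0.1084; 0.1084 0.5208]  H_jac=[0.3774 0.0000; 0.0000 -0.3788]  S=[0.4658 0.0095; 0.0095 0.4247]  K=[0.4902 -0.1076; 0.0973 -0.4667]  nu=[-0.8240, -2.2255]  x^+=[-1.3482, 1.3469]  P^+=[0.4864 0.0671; 0.0671 0.4247]
step 3: x^-=[-0.9171, 1.3469]  P^-=[0.8328 0.2000; 0.2000 0.6847]  H_jac=[0.6081 0.0000; 0.0000 -0.9750]  S=[0.6880 -0.0936; -0.0936 1.0010]  K=[0.7188 -0.1276; 0.0872 -0.6588]  nu=[0.7839, 1.0380]  x^+=[-0.4862, 0.7314]  P^+=[0.4439 0.0274; 0.0274 0.2343]

H_jac[1,1] = -0.9750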